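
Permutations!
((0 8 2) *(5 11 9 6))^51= (5 6 9 11)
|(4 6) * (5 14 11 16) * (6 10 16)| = |(4 10 16 5 14 11 6)| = 7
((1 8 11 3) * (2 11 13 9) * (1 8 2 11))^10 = ((1 2)(3 8 13 9 11))^10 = (13)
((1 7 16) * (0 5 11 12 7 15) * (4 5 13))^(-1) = (0 15 1 16 7 12 11 5 4 13)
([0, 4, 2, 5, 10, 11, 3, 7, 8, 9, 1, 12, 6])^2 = (1 10 4)(3 11 6 5 12)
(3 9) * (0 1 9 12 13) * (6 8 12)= (0 1 9 3 6 8 12 13)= [1, 9, 2, 6, 4, 5, 8, 7, 12, 3, 10, 11, 13, 0]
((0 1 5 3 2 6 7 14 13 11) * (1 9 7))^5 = (0 11 13 14 7 9)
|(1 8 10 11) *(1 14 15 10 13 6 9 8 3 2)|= 12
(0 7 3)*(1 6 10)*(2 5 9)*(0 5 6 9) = (0 7 3 5)(1 9 2 6 10) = [7, 9, 6, 5, 4, 0, 10, 3, 8, 2, 1]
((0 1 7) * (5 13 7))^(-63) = ((0 1 5 13 7))^(-63) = (0 5 7 1 13)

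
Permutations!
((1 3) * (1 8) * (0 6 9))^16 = (0 6 9)(1 3 8)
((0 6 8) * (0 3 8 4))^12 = (8)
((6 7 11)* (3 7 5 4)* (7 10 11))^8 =((3 10 11 6 5 4))^8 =(3 11 5)(4 10 6)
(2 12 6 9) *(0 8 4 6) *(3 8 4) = (0 4 6 9 2 12)(3 8) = [4, 1, 12, 8, 6, 5, 9, 7, 3, 2, 10, 11, 0]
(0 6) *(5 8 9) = (0 6)(5 8 9) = [6, 1, 2, 3, 4, 8, 0, 7, 9, 5]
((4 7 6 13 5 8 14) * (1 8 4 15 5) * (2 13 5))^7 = (1 8 14 15 2 13)(4 5 6 7)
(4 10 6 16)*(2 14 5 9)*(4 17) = [0, 1, 14, 3, 10, 9, 16, 7, 8, 2, 6, 11, 12, 13, 5, 15, 17, 4] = (2 14 5 9)(4 10 6 16 17)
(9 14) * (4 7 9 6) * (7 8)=[0, 1, 2, 3, 8, 5, 4, 9, 7, 14, 10, 11, 12, 13, 6]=(4 8 7 9 14 6)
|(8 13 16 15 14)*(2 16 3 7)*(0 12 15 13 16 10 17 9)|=13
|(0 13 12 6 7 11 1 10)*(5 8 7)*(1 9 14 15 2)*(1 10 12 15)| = |(0 13 15 2 10)(1 12 6 5 8 7 11 9 14)| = 45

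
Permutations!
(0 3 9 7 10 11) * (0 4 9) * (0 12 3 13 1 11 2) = (0 13 1 11 4 9 7 10 2)(3 12) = [13, 11, 0, 12, 9, 5, 6, 10, 8, 7, 2, 4, 3, 1]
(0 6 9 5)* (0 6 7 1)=(0 7 1)(5 6 9)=[7, 0, 2, 3, 4, 6, 9, 1, 8, 5]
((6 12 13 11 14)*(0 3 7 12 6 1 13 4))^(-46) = (0 4 12 7 3)(1 11)(13 14)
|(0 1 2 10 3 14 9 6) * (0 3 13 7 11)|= 28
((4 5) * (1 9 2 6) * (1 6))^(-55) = ((1 9 2)(4 5))^(-55) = (1 2 9)(4 5)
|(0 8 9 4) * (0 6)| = 5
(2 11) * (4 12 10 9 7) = (2 11)(4 12 10 9 7) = [0, 1, 11, 3, 12, 5, 6, 4, 8, 7, 9, 2, 10]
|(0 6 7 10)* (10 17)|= |(0 6 7 17 10)|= 5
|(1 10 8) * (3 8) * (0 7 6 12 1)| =|(0 7 6 12 1 10 3 8)| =8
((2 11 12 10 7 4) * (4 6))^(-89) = ((2 11 12 10 7 6 4))^(-89) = (2 12 7 4 11 10 6)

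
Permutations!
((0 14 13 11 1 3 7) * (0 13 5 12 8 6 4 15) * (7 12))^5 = ((0 14 5 7 13 11 1 3 12 8 6 4 15))^5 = (0 11 6 5 3 15 13 8 14 1 4 7 12)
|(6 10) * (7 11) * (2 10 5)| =|(2 10 6 5)(7 11)| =4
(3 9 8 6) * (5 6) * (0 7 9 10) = [7, 1, 2, 10, 4, 6, 3, 9, 5, 8, 0] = (0 7 9 8 5 6 3 10)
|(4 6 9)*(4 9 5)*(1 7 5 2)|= |(9)(1 7 5 4 6 2)|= 6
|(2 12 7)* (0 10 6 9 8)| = 15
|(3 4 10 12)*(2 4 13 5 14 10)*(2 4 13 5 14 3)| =10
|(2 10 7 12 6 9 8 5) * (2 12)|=15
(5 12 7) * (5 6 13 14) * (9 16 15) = (5 12 7 6 13 14)(9 16 15) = [0, 1, 2, 3, 4, 12, 13, 6, 8, 16, 10, 11, 7, 14, 5, 9, 15]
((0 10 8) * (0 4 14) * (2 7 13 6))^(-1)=(0 14 4 8 10)(2 6 13 7)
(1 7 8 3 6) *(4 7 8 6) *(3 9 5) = (1 8 9 5 3 4 7 6) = [0, 8, 2, 4, 7, 3, 1, 6, 9, 5]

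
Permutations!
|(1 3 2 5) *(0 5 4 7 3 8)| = 4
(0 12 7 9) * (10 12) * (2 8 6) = [10, 1, 8, 3, 4, 5, 2, 9, 6, 0, 12, 11, 7] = (0 10 12 7 9)(2 8 6)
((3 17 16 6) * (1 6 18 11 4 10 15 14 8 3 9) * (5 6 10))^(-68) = (1 15 8 17 18 4 6)(3 16 11 5 9 10 14)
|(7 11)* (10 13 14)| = 6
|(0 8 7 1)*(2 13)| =4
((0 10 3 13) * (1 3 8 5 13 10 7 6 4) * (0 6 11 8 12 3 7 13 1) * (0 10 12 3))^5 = ((0 13 6 4 10 3 12)(1 7 11 8 5))^5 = (0 3 4 13 12 10 6)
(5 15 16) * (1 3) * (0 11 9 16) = (0 11 9 16 5 15)(1 3) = [11, 3, 2, 1, 4, 15, 6, 7, 8, 16, 10, 9, 12, 13, 14, 0, 5]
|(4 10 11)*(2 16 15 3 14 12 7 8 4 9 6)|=13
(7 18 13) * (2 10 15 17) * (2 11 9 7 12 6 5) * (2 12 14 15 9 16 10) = (5 12 6)(7 18 13 14 15 17 11 16 10 9) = [0, 1, 2, 3, 4, 12, 5, 18, 8, 7, 9, 16, 6, 14, 15, 17, 10, 11, 13]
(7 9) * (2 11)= (2 11)(7 9)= [0, 1, 11, 3, 4, 5, 6, 9, 8, 7, 10, 2]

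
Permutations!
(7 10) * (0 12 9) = (0 12 9)(7 10) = [12, 1, 2, 3, 4, 5, 6, 10, 8, 0, 7, 11, 9]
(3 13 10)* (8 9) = (3 13 10)(8 9) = [0, 1, 2, 13, 4, 5, 6, 7, 9, 8, 3, 11, 12, 10]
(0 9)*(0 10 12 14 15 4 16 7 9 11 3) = [11, 1, 2, 0, 16, 5, 6, 9, 8, 10, 12, 3, 14, 13, 15, 4, 7] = (0 11 3)(4 16 7 9 10 12 14 15)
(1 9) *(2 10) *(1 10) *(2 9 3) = (1 3 2)(9 10) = [0, 3, 1, 2, 4, 5, 6, 7, 8, 10, 9]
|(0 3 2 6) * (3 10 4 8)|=7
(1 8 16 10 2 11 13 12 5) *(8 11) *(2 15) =(1 11 13 12 5)(2 8 16 10 15) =[0, 11, 8, 3, 4, 1, 6, 7, 16, 9, 15, 13, 5, 12, 14, 2, 10]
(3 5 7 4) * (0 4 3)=(0 4)(3 5 7)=[4, 1, 2, 5, 0, 7, 6, 3]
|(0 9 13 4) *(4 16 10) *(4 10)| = 5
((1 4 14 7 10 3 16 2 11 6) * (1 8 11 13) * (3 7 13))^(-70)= ((1 4 14 13)(2 3 16)(6 8 11)(7 10))^(-70)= (1 14)(2 16 3)(4 13)(6 11 8)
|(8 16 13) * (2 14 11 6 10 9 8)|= 9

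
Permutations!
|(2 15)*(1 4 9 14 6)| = |(1 4 9 14 6)(2 15)| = 10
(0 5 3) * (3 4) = (0 5 4 3) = [5, 1, 2, 0, 3, 4]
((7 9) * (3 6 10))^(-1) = ((3 6 10)(7 9))^(-1) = (3 10 6)(7 9)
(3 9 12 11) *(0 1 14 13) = (0 1 14 13)(3 9 12 11) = [1, 14, 2, 9, 4, 5, 6, 7, 8, 12, 10, 3, 11, 0, 13]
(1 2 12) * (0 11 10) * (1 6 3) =[11, 2, 12, 1, 4, 5, 3, 7, 8, 9, 0, 10, 6] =(0 11 10)(1 2 12 6 3)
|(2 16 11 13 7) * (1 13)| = 6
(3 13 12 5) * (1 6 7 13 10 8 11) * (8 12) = (1 6 7 13 8 11)(3 10 12 5) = [0, 6, 2, 10, 4, 3, 7, 13, 11, 9, 12, 1, 5, 8]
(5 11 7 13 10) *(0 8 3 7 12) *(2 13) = (0 8 3 7 2 13 10 5 11 12) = [8, 1, 13, 7, 4, 11, 6, 2, 3, 9, 5, 12, 0, 10]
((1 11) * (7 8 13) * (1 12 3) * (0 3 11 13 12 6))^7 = ((0 3 1 13 7 8 12 11 6))^7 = (0 11 8 13 3 6 12 7 1)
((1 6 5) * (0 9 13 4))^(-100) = ((0 9 13 4)(1 6 5))^(-100) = (13)(1 5 6)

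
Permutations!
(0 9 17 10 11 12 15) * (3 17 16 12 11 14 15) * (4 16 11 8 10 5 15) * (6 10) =(0 9 11 8 6 10 14 4 16 12 3 17 5 15) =[9, 1, 2, 17, 16, 15, 10, 7, 6, 11, 14, 8, 3, 13, 4, 0, 12, 5]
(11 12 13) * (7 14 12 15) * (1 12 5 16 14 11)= (1 12 13)(5 16 14)(7 11 15)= [0, 12, 2, 3, 4, 16, 6, 11, 8, 9, 10, 15, 13, 1, 5, 7, 14]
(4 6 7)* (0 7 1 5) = (0 7 4 6 1 5) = [7, 5, 2, 3, 6, 0, 1, 4]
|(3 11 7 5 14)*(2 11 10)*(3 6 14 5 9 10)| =10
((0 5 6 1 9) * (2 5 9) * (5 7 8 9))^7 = ((0 5 6 1 2 7 8 9))^7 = (0 9 8 7 2 1 6 5)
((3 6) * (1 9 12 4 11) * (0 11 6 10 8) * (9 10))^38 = (0 10 11 8 1)(3 4 9 6 12)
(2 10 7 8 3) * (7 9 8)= [0, 1, 10, 2, 4, 5, 6, 7, 3, 8, 9]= (2 10 9 8 3)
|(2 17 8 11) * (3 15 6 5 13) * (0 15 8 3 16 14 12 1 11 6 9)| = 12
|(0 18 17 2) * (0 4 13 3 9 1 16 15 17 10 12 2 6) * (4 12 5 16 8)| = |(0 18 10 5 16 15 17 6)(1 8 4 13 3 9)(2 12)| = 24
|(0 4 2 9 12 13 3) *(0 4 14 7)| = 6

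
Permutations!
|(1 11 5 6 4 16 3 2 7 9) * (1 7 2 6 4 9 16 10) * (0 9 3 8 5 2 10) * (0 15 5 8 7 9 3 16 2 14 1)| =21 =|(0 3 6 16 7 2 10)(1 11 14)(4 15 5)|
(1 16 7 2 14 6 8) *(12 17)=(1 16 7 2 14 6 8)(12 17)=[0, 16, 14, 3, 4, 5, 8, 2, 1, 9, 10, 11, 17, 13, 6, 15, 7, 12]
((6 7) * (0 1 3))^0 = ((0 1 3)(6 7))^0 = (7)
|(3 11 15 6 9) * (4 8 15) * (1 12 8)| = |(1 12 8 15 6 9 3 11 4)| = 9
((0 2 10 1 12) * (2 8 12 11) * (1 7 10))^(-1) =((0 8 12)(1 11 2)(7 10))^(-1) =(0 12 8)(1 2 11)(7 10)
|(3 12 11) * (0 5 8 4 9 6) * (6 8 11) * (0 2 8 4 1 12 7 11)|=|(0 5)(1 12 6 2 8)(3 7 11)(4 9)|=30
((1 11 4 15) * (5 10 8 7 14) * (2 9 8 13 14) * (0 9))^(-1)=((0 9 8 7 2)(1 11 4 15)(5 10 13 14))^(-1)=(0 2 7 8 9)(1 15 4 11)(5 14 13 10)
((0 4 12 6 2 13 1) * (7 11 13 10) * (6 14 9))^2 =(0 12 9 2 7 13)(1 4 14 6 10 11)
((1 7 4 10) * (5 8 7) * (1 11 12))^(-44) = (1 4)(5 10)(7 12)(8 11)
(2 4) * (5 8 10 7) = (2 4)(5 8 10 7) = [0, 1, 4, 3, 2, 8, 6, 5, 10, 9, 7]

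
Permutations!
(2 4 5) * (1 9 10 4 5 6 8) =[0, 9, 5, 3, 6, 2, 8, 7, 1, 10, 4] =(1 9 10 4 6 8)(2 5)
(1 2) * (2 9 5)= (1 9 5 2)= [0, 9, 1, 3, 4, 2, 6, 7, 8, 5]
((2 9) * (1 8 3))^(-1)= (1 3 8)(2 9)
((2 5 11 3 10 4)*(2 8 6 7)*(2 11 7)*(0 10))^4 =(0 6 11 4 5)(2 3 8 7 10)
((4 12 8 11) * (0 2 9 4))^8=((0 2 9 4 12 8 11))^8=(0 2 9 4 12 8 11)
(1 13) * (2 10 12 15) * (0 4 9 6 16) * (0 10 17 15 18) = (0 4 9 6 16 10 12 18)(1 13)(2 17 15) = [4, 13, 17, 3, 9, 5, 16, 7, 8, 6, 12, 11, 18, 1, 14, 2, 10, 15, 0]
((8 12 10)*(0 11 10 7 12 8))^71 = ((0 11 10)(7 12))^71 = (0 10 11)(7 12)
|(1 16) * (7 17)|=2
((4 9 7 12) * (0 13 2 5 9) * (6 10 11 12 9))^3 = (0 5 11)(2 10 4)(6 12 13)(7 9) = ((0 13 2 5 6 10 11 12 4)(7 9))^3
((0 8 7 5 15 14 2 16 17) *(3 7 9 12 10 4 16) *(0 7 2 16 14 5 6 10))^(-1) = ((0 8 9 12)(2 3)(4 14 16 17 7 6 10)(5 15))^(-1) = (0 12 9 8)(2 3)(4 10 6 7 17 16 14)(5 15)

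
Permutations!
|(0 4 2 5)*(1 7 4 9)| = |(0 9 1 7 4 2 5)| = 7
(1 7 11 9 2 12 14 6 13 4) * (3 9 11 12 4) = (1 7 12 14 6 13 3 9 2 4) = [0, 7, 4, 9, 1, 5, 13, 12, 8, 2, 10, 11, 14, 3, 6]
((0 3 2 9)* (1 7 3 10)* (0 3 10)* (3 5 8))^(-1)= (1 10 7)(2 3 8 5 9)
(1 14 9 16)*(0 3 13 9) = (0 3 13 9 16 1 14) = [3, 14, 2, 13, 4, 5, 6, 7, 8, 16, 10, 11, 12, 9, 0, 15, 1]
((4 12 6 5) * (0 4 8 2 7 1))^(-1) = (0 1 7 2 8 5 6 12 4)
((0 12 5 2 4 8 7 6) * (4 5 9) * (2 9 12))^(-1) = (12)(0 6 7 8 4 9 5 2)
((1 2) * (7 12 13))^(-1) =(1 2)(7 13 12)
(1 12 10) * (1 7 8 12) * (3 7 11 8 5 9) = (3 7 5 9)(8 12 10 11) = [0, 1, 2, 7, 4, 9, 6, 5, 12, 3, 11, 8, 10]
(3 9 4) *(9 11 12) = (3 11 12 9 4) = [0, 1, 2, 11, 3, 5, 6, 7, 8, 4, 10, 12, 9]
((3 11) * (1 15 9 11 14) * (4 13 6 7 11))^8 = (1 3 7 13 9)(4 15 14 11 6)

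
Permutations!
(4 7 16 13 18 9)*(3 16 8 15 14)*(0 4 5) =(0 4 7 8 15 14 3 16 13 18 9 5) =[4, 1, 2, 16, 7, 0, 6, 8, 15, 5, 10, 11, 12, 18, 3, 14, 13, 17, 9]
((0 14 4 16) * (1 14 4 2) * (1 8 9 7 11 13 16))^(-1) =(0 16 13 11 7 9 8 2 14 1 4)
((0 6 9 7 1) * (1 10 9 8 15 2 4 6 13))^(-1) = (0 1 13)(2 15 8 6 4)(7 9 10)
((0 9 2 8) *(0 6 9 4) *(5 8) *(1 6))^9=((0 4)(1 6 9 2 5 8))^9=(0 4)(1 2)(5 6)(8 9)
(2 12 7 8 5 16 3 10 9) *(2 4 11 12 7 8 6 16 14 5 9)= (2 7 6 16 3 10)(4 11 12 8 9)(5 14)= [0, 1, 7, 10, 11, 14, 16, 6, 9, 4, 2, 12, 8, 13, 5, 15, 3]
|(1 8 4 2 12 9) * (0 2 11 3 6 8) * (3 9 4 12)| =10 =|(0 2 3 6 8 12 4 11 9 1)|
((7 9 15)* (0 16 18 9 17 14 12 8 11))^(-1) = ((0 16 18 9 15 7 17 14 12 8 11))^(-1) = (0 11 8 12 14 17 7 15 9 18 16)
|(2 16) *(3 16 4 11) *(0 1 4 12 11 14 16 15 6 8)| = 12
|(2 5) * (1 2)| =3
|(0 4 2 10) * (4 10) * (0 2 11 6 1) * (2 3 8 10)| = |(0 2 4 11 6 1)(3 8 10)| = 6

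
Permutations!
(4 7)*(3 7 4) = [0, 1, 2, 7, 4, 5, 6, 3] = (3 7)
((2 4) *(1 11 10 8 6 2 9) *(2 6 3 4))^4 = (1 3 11 4 10 9 8)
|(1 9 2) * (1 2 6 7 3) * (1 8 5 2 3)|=4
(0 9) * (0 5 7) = (0 9 5 7) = [9, 1, 2, 3, 4, 7, 6, 0, 8, 5]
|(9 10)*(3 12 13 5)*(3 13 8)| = 6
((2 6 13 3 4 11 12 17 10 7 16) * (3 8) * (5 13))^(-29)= (2 10 11 8 6 7 12 3 5 16 17 4 13)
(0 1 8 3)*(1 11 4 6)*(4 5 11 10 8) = (0 10 8 3)(1 4 6)(5 11) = [10, 4, 2, 0, 6, 11, 1, 7, 3, 9, 8, 5]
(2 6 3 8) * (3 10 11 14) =(2 6 10 11 14 3 8) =[0, 1, 6, 8, 4, 5, 10, 7, 2, 9, 11, 14, 12, 13, 3]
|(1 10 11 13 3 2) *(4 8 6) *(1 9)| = |(1 10 11 13 3 2 9)(4 8 6)| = 21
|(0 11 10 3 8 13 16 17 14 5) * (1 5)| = 11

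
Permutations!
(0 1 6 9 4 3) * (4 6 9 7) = (0 1 9 6 7 4 3) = [1, 9, 2, 0, 3, 5, 7, 4, 8, 6]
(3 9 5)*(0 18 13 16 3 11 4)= (0 18 13 16 3 9 5 11 4)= [18, 1, 2, 9, 0, 11, 6, 7, 8, 5, 10, 4, 12, 16, 14, 15, 3, 17, 13]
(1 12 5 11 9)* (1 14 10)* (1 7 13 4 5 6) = (1 12 6)(4 5 11 9 14 10 7 13) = [0, 12, 2, 3, 5, 11, 1, 13, 8, 14, 7, 9, 6, 4, 10]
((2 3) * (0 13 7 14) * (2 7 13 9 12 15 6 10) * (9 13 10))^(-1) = (0 14 7 3 2 10 13)(6 15 12 9)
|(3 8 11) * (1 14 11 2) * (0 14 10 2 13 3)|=|(0 14 11)(1 10 2)(3 8 13)|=3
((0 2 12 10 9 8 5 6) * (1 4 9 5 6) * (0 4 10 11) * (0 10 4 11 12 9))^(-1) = (12)(0 4 1 5 10 11 6 8 9 2)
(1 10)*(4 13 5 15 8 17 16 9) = (1 10)(4 13 5 15 8 17 16 9) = [0, 10, 2, 3, 13, 15, 6, 7, 17, 4, 1, 11, 12, 5, 14, 8, 9, 16]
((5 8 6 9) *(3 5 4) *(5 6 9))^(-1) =((3 6 5 8 9 4))^(-1) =(3 4 9 8 5 6)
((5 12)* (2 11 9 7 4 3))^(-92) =(12)(2 4 9)(3 7 11)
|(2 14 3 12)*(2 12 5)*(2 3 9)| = 6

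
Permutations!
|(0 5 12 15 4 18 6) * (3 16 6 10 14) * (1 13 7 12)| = |(0 5 1 13 7 12 15 4 18 10 14 3 16 6)| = 14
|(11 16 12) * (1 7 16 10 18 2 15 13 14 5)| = |(1 7 16 12 11 10 18 2 15 13 14 5)| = 12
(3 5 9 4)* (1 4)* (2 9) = [0, 4, 9, 5, 3, 2, 6, 7, 8, 1] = (1 4 3 5 2 9)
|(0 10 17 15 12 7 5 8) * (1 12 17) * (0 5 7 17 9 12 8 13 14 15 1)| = 18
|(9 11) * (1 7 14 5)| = |(1 7 14 5)(9 11)| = 4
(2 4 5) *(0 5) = (0 5 2 4) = [5, 1, 4, 3, 0, 2]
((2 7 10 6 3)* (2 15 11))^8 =((2 7 10 6 3 15 11))^8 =(2 7 10 6 3 15 11)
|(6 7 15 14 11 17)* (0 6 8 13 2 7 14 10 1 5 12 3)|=15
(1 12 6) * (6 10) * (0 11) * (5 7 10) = (0 11)(1 12 5 7 10 6) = [11, 12, 2, 3, 4, 7, 1, 10, 8, 9, 6, 0, 5]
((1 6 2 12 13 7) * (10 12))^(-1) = ((1 6 2 10 12 13 7))^(-1) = (1 7 13 12 10 2 6)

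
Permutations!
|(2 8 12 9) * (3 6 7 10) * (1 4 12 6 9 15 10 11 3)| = |(1 4 12 15 10)(2 8 6 7 11 3 9)| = 35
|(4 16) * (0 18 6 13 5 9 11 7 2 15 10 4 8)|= |(0 18 6 13 5 9 11 7 2 15 10 4 16 8)|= 14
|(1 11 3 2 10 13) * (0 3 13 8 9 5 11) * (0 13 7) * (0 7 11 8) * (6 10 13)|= 21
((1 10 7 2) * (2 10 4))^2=((1 4 2)(7 10))^2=(10)(1 2 4)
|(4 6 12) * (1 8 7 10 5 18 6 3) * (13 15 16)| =30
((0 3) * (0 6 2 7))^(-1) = (0 7 2 6 3)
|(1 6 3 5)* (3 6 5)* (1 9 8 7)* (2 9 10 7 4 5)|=8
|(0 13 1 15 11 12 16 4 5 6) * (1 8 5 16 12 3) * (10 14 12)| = |(0 13 8 5 6)(1 15 11 3)(4 16)(10 14 12)| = 60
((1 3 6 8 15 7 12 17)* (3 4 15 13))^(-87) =((1 4 15 7 12 17)(3 6 8 13))^(-87) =(1 7)(3 6 8 13)(4 12)(15 17)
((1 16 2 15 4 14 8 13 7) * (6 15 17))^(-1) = (1 7 13 8 14 4 15 6 17 2 16)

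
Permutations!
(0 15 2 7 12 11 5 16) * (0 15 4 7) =(0 4 7 12 11 5 16 15 2) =[4, 1, 0, 3, 7, 16, 6, 12, 8, 9, 10, 5, 11, 13, 14, 2, 15]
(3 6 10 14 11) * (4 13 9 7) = (3 6 10 14 11)(4 13 9 7) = [0, 1, 2, 6, 13, 5, 10, 4, 8, 7, 14, 3, 12, 9, 11]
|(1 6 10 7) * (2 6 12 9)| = |(1 12 9 2 6 10 7)| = 7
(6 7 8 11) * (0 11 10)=[11, 1, 2, 3, 4, 5, 7, 8, 10, 9, 0, 6]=(0 11 6 7 8 10)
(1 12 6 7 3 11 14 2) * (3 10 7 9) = (1 12 6 9 3 11 14 2)(7 10) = [0, 12, 1, 11, 4, 5, 9, 10, 8, 3, 7, 14, 6, 13, 2]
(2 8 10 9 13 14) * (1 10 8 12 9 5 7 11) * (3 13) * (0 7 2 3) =(0 7 11 1 10 5 2 12 9)(3 13 14) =[7, 10, 12, 13, 4, 2, 6, 11, 8, 0, 5, 1, 9, 14, 3]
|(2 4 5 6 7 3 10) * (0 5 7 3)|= |(0 5 6 3 10 2 4 7)|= 8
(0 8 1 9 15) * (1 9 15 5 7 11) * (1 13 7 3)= (0 8 9 5 3 1 15)(7 11 13)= [8, 15, 2, 1, 4, 3, 6, 11, 9, 5, 10, 13, 12, 7, 14, 0]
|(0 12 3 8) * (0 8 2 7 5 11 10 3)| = |(0 12)(2 7 5 11 10 3)| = 6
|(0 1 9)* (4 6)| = 6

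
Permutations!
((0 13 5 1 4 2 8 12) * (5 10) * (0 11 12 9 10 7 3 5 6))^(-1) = (0 6 10 9 8 2 4 1 5 3 7 13)(11 12)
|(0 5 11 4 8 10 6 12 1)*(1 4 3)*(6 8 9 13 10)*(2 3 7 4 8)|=33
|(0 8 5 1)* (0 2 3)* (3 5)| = |(0 8 3)(1 2 5)| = 3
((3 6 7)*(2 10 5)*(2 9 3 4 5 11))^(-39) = (11)(3 4)(5 6)(7 9)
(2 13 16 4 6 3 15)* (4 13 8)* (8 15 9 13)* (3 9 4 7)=(2 15)(3 4 6 9 13 16 8 7)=[0, 1, 15, 4, 6, 5, 9, 3, 7, 13, 10, 11, 12, 16, 14, 2, 8]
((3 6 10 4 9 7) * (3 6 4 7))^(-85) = ((3 4 9)(6 10 7))^(-85) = (3 9 4)(6 7 10)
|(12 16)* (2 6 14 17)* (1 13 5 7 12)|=12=|(1 13 5 7 12 16)(2 6 14 17)|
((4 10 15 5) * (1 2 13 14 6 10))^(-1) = ((1 2 13 14 6 10 15 5 4))^(-1) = (1 4 5 15 10 6 14 13 2)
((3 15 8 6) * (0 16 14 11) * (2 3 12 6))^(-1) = (0 11 14 16)(2 8 15 3)(6 12)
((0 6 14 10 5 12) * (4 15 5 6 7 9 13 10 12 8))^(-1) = ((0 7 9 13 10 6 14 12)(4 15 5 8))^(-1) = (0 12 14 6 10 13 9 7)(4 8 5 15)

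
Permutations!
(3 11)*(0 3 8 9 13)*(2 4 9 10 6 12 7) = (0 3 11 8 10 6 12 7 2 4 9 13) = [3, 1, 4, 11, 9, 5, 12, 2, 10, 13, 6, 8, 7, 0]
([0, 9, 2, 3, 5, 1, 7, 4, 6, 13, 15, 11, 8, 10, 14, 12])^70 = [0, 15, 2, 3, 13, 10, 1, 9, 5, 12, 6, 11, 4, 8, 14, 7]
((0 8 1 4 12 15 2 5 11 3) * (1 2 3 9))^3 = (0 5 1 15 8 11 4 3 2 9 12)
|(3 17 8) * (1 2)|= |(1 2)(3 17 8)|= 6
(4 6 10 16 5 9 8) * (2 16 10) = (2 16 5 9 8 4 6) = [0, 1, 16, 3, 6, 9, 2, 7, 4, 8, 10, 11, 12, 13, 14, 15, 5]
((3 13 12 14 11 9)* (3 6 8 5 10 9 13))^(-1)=(5 8 6 9 10)(11 14 12 13)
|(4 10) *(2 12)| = 2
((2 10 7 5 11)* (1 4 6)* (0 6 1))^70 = (11)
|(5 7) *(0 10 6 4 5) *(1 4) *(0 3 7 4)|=4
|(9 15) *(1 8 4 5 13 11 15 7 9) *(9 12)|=|(1 8 4 5 13 11 15)(7 12 9)|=21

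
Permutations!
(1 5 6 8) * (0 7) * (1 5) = (0 7)(5 6 8) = [7, 1, 2, 3, 4, 6, 8, 0, 5]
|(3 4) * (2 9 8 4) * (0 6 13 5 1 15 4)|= 11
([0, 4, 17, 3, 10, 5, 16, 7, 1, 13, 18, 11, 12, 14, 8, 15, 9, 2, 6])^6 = [0, 9, 2, 3, 13, 5, 1, 7, 16, 10, 14, 11, 12, 18, 6, 15, 4, 17, 8]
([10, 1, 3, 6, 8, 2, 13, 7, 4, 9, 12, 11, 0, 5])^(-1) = (0 12 10)(2 5 13 6 3)(4 8)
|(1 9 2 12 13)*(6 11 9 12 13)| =|(1 12 6 11 9 2 13)| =7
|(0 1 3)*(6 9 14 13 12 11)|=6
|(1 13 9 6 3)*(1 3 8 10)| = 6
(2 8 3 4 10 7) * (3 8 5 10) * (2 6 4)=(2 5 10 7 6 4 3)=[0, 1, 5, 2, 3, 10, 4, 6, 8, 9, 7]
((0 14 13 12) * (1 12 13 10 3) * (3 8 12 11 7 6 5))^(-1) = (0 12 8 10 14)(1 3 5 6 7 11)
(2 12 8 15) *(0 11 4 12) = [11, 1, 0, 3, 12, 5, 6, 7, 15, 9, 10, 4, 8, 13, 14, 2] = (0 11 4 12 8 15 2)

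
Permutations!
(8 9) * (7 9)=(7 9 8)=[0, 1, 2, 3, 4, 5, 6, 9, 7, 8]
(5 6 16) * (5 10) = [0, 1, 2, 3, 4, 6, 16, 7, 8, 9, 5, 11, 12, 13, 14, 15, 10] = (5 6 16 10)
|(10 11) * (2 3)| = 2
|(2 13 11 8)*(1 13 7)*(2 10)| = |(1 13 11 8 10 2 7)| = 7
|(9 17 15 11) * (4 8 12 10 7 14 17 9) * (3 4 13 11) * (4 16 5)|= 22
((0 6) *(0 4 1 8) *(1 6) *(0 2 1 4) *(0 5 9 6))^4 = (1 8 2)(5 9 6)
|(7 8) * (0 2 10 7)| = 5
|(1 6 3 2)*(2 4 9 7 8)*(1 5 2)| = |(1 6 3 4 9 7 8)(2 5)| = 14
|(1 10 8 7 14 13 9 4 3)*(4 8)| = |(1 10 4 3)(7 14 13 9 8)| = 20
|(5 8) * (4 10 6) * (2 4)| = 4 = |(2 4 10 6)(5 8)|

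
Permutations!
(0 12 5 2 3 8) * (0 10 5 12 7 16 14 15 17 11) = (0 7 16 14 15 17 11)(2 3 8 10 5) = [7, 1, 3, 8, 4, 2, 6, 16, 10, 9, 5, 0, 12, 13, 15, 17, 14, 11]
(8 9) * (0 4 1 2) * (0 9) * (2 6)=(0 4 1 6 2 9 8)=[4, 6, 9, 3, 1, 5, 2, 7, 0, 8]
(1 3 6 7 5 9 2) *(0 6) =[6, 3, 1, 0, 4, 9, 7, 5, 8, 2] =(0 6 7 5 9 2 1 3)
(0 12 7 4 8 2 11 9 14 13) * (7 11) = (0 12 11 9 14 13)(2 7 4 8) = [12, 1, 7, 3, 8, 5, 6, 4, 2, 14, 10, 9, 11, 0, 13]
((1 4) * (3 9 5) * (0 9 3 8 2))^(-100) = (9) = ((0 9 5 8 2)(1 4))^(-100)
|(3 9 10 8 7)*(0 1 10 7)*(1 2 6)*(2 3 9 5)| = 8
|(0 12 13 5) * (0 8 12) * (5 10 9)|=6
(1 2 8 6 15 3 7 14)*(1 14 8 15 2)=(2 15 3 7 8 6)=[0, 1, 15, 7, 4, 5, 2, 8, 6, 9, 10, 11, 12, 13, 14, 3]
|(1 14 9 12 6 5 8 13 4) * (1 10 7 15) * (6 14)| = |(1 6 5 8 13 4 10 7 15)(9 12 14)| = 9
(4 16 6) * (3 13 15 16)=(3 13 15 16 6 4)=[0, 1, 2, 13, 3, 5, 4, 7, 8, 9, 10, 11, 12, 15, 14, 16, 6]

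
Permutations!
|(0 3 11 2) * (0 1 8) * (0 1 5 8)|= 7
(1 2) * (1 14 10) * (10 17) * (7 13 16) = [0, 2, 14, 3, 4, 5, 6, 13, 8, 9, 1, 11, 12, 16, 17, 15, 7, 10] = (1 2 14 17 10)(7 13 16)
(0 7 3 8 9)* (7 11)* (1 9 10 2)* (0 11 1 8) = (0 1 9 11 7 3)(2 8 10) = [1, 9, 8, 0, 4, 5, 6, 3, 10, 11, 2, 7]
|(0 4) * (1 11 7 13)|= 4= |(0 4)(1 11 7 13)|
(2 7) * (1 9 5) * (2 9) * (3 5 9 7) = (9)(1 2 3 5) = [0, 2, 3, 5, 4, 1, 6, 7, 8, 9]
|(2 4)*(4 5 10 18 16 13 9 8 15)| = 10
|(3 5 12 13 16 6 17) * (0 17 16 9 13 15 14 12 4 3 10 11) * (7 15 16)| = |(0 17 10 11)(3 5 4)(6 7 15 14 12 16)(9 13)| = 12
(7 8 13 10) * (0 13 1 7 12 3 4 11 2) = (0 13 10 12 3 4 11 2)(1 7 8) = [13, 7, 0, 4, 11, 5, 6, 8, 1, 9, 12, 2, 3, 10]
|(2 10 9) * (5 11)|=6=|(2 10 9)(5 11)|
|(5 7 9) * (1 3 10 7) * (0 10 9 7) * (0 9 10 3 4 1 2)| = |(0 3 10 9 5 2)(1 4)| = 6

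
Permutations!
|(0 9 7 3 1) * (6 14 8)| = |(0 9 7 3 1)(6 14 8)| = 15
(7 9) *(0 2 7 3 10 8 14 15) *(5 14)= (0 2 7 9 3 10 8 5 14 15)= [2, 1, 7, 10, 4, 14, 6, 9, 5, 3, 8, 11, 12, 13, 15, 0]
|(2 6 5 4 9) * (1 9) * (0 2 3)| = |(0 2 6 5 4 1 9 3)| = 8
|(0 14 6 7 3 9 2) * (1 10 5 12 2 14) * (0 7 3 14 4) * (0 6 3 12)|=8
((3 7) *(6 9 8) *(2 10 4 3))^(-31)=(2 7 3 4 10)(6 8 9)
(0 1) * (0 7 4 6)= (0 1 7 4 6)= [1, 7, 2, 3, 6, 5, 0, 4]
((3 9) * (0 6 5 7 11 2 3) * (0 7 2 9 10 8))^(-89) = (0 5 3 8 6 2 10)(7 11 9)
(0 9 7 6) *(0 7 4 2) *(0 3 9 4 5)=(0 4 2 3 9 5)(6 7)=[4, 1, 3, 9, 2, 0, 7, 6, 8, 5]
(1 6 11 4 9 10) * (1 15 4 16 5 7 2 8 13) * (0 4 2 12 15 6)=(0 4 9 10 6 11 16 5 7 12 15 2 8 13 1)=[4, 0, 8, 3, 9, 7, 11, 12, 13, 10, 6, 16, 15, 1, 14, 2, 5]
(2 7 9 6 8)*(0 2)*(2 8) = [8, 1, 7, 3, 4, 5, 2, 9, 0, 6] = (0 8)(2 7 9 6)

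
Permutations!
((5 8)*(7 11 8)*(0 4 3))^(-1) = ((0 4 3)(5 7 11 8))^(-1) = (0 3 4)(5 8 11 7)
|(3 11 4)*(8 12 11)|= 5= |(3 8 12 11 4)|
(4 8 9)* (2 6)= [0, 1, 6, 3, 8, 5, 2, 7, 9, 4]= (2 6)(4 8 9)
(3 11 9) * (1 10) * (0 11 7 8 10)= [11, 0, 2, 7, 4, 5, 6, 8, 10, 3, 1, 9]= (0 11 9 3 7 8 10 1)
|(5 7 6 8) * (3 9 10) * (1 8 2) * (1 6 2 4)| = 21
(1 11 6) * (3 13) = [0, 11, 2, 13, 4, 5, 1, 7, 8, 9, 10, 6, 12, 3] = (1 11 6)(3 13)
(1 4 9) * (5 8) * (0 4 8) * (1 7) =(0 4 9 7 1 8 5) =[4, 8, 2, 3, 9, 0, 6, 1, 5, 7]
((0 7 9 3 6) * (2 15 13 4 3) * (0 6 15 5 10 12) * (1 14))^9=(0 9 5 12 7 2 10)(1 14)(3 15 13 4)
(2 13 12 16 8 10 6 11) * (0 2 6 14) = (0 2 13 12 16 8 10 14)(6 11) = [2, 1, 13, 3, 4, 5, 11, 7, 10, 9, 14, 6, 16, 12, 0, 15, 8]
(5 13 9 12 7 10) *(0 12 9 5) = (0 12 7 10)(5 13) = [12, 1, 2, 3, 4, 13, 6, 10, 8, 9, 0, 11, 7, 5]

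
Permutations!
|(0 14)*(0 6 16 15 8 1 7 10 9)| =|(0 14 6 16 15 8 1 7 10 9)| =10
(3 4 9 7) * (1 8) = (1 8)(3 4 9 7) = [0, 8, 2, 4, 9, 5, 6, 3, 1, 7]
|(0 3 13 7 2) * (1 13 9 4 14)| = 9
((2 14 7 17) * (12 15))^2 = ((2 14 7 17)(12 15))^2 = (2 7)(14 17)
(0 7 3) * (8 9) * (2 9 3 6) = (0 7 6 2 9 8 3) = [7, 1, 9, 0, 4, 5, 2, 6, 3, 8]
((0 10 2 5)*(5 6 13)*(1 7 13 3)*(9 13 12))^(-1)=(0 5 13 9 12 7 1 3 6 2 10)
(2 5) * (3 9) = [0, 1, 5, 9, 4, 2, 6, 7, 8, 3] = (2 5)(3 9)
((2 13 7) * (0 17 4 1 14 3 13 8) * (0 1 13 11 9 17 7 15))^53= ((0 7 2 8 1 14 3 11 9 17 4 13 15))^53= (0 7 2 8 1 14 3 11 9 17 4 13 15)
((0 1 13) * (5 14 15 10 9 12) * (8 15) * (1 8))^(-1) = (0 13 1 14 5 12 9 10 15 8)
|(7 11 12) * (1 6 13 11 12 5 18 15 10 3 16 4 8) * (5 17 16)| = 40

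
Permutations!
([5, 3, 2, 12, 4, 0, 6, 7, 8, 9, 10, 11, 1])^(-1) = (0 5)(1 12 3)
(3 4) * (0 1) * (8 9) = (0 1)(3 4)(8 9) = [1, 0, 2, 4, 3, 5, 6, 7, 9, 8]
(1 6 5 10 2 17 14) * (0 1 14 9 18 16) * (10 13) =(0 1 6 5 13 10 2 17 9 18 16) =[1, 6, 17, 3, 4, 13, 5, 7, 8, 18, 2, 11, 12, 10, 14, 15, 0, 9, 16]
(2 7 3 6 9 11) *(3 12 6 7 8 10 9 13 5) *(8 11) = (2 11)(3 7 12 6 13 5)(8 10 9) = [0, 1, 11, 7, 4, 3, 13, 12, 10, 8, 9, 2, 6, 5]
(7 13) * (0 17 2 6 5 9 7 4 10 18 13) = (0 17 2 6 5 9 7)(4 10 18 13) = [17, 1, 6, 3, 10, 9, 5, 0, 8, 7, 18, 11, 12, 4, 14, 15, 16, 2, 13]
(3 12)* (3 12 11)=[0, 1, 2, 11, 4, 5, 6, 7, 8, 9, 10, 3, 12]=(12)(3 11)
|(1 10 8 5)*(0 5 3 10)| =|(0 5 1)(3 10 8)| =3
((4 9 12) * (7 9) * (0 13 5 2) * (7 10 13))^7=(0 5 10 12 7 2 13 4 9)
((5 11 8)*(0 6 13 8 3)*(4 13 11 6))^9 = (0 4 13 8 5 6 11 3)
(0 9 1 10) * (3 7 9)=(0 3 7 9 1 10)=[3, 10, 2, 7, 4, 5, 6, 9, 8, 1, 0]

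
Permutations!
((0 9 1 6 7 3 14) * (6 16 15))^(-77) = (0 15 14 16 3 1 7 9 6)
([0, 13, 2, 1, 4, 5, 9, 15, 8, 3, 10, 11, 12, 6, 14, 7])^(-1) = [0, 3, 2, 9, 4, 5, 13, 15, 8, 6, 10, 11, 12, 1, 14, 7]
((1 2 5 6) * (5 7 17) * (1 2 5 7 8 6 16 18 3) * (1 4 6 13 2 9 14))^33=(1 6 18)(3 5 9)(4 16 14)(7 17)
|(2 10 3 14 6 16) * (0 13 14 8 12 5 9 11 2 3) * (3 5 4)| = 20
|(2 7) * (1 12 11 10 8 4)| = 6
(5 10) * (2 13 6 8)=(2 13 6 8)(5 10)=[0, 1, 13, 3, 4, 10, 8, 7, 2, 9, 5, 11, 12, 6]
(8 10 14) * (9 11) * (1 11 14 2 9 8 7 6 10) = [0, 11, 9, 3, 4, 5, 10, 6, 1, 14, 2, 8, 12, 13, 7] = (1 11 8)(2 9 14 7 6 10)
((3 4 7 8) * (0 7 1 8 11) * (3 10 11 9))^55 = (0 7 9 3 4 1 8 10 11)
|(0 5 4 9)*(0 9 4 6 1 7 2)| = 6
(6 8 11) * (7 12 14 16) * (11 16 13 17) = [0, 1, 2, 3, 4, 5, 8, 12, 16, 9, 10, 6, 14, 17, 13, 15, 7, 11] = (6 8 16 7 12 14 13 17 11)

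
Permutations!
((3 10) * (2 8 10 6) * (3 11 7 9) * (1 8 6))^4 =(1 7 8 9 10 3 11) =((1 8 10 11 7 9 3)(2 6))^4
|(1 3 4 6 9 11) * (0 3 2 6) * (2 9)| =|(0 3 4)(1 9 11)(2 6)| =6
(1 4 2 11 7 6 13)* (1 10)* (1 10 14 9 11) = (1 4 2)(6 13 14 9 11 7) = [0, 4, 1, 3, 2, 5, 13, 6, 8, 11, 10, 7, 12, 14, 9]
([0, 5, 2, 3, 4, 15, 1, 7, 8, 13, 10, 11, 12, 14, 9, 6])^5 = (1 5 15 6)(9 14 13)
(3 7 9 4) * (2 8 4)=(2 8 4 3 7 9)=[0, 1, 8, 7, 3, 5, 6, 9, 4, 2]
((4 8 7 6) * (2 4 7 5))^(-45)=(2 5 8 4)(6 7)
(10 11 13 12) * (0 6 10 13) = (0 6 10 11)(12 13) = [6, 1, 2, 3, 4, 5, 10, 7, 8, 9, 11, 0, 13, 12]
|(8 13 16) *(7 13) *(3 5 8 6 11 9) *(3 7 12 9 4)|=|(3 5 8 12 9 7 13 16 6 11 4)|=11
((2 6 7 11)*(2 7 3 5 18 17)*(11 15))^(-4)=(2 3 18)(5 17 6)(7 11 15)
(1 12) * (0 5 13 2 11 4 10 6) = (0 5 13 2 11 4 10 6)(1 12) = [5, 12, 11, 3, 10, 13, 0, 7, 8, 9, 6, 4, 1, 2]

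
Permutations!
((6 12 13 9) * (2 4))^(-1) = ((2 4)(6 12 13 9))^(-1) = (2 4)(6 9 13 12)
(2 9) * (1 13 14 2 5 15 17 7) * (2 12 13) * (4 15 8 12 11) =(1 2 9 5 8 12 13 14 11 4 15 17 7) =[0, 2, 9, 3, 15, 8, 6, 1, 12, 5, 10, 4, 13, 14, 11, 17, 16, 7]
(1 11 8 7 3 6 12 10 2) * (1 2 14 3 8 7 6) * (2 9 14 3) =[0, 11, 9, 1, 4, 5, 12, 8, 6, 14, 3, 7, 10, 13, 2] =(1 11 7 8 6 12 10 3)(2 9 14)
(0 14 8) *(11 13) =(0 14 8)(11 13) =[14, 1, 2, 3, 4, 5, 6, 7, 0, 9, 10, 13, 12, 11, 8]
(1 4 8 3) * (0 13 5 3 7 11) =(0 13 5 3 1 4 8 7 11) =[13, 4, 2, 1, 8, 3, 6, 11, 7, 9, 10, 0, 12, 5]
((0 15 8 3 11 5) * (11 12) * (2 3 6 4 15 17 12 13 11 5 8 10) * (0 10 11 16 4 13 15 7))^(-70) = ((0 17 12 5 10 2 3 15 11 8 6 13 16 4 7))^(-70) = (0 2 6)(3 13 17)(4 5 11)(7 10 8)(12 15 16)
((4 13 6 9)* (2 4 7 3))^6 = ((2 4 13 6 9 7 3))^6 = (2 3 7 9 6 13 4)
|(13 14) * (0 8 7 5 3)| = |(0 8 7 5 3)(13 14)| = 10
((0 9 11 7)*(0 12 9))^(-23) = (7 12 9 11)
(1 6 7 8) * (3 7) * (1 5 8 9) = (1 6 3 7 9)(5 8) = [0, 6, 2, 7, 4, 8, 3, 9, 5, 1]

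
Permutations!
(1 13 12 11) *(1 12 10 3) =(1 13 10 3)(11 12) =[0, 13, 2, 1, 4, 5, 6, 7, 8, 9, 3, 12, 11, 10]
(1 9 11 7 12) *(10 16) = [0, 9, 2, 3, 4, 5, 6, 12, 8, 11, 16, 7, 1, 13, 14, 15, 10] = (1 9 11 7 12)(10 16)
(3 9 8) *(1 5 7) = (1 5 7)(3 9 8) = [0, 5, 2, 9, 4, 7, 6, 1, 3, 8]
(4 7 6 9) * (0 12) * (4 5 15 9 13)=[12, 1, 2, 3, 7, 15, 13, 6, 8, 5, 10, 11, 0, 4, 14, 9]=(0 12)(4 7 6 13)(5 15 9)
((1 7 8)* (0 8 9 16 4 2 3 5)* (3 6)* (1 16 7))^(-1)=(0 5 3 6 2 4 16 8)(7 9)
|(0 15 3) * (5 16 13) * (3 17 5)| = 7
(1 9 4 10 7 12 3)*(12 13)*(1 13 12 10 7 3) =(1 9 4 7 12)(3 13 10) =[0, 9, 2, 13, 7, 5, 6, 12, 8, 4, 3, 11, 1, 10]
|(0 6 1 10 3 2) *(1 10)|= |(0 6 10 3 2)|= 5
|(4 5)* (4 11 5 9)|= |(4 9)(5 11)|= 2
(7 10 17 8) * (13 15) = (7 10 17 8)(13 15) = [0, 1, 2, 3, 4, 5, 6, 10, 7, 9, 17, 11, 12, 15, 14, 13, 16, 8]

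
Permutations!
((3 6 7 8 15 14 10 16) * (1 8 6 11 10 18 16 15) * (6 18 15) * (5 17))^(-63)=(18)(1 8)(5 17)(14 15)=((1 8)(3 11 10 6 7 18 16)(5 17)(14 15))^(-63)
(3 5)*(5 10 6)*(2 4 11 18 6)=[0, 1, 4, 10, 11, 3, 5, 7, 8, 9, 2, 18, 12, 13, 14, 15, 16, 17, 6]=(2 4 11 18 6 5 3 10)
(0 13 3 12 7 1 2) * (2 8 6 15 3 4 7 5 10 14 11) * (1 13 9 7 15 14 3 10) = [9, 8, 0, 12, 15, 1, 14, 13, 6, 7, 3, 2, 5, 4, 11, 10] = (0 9 7 13 4 15 10 3 12 5 1 8 6 14 11 2)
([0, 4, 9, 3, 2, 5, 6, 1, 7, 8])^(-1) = (1 7 8 9 2 4)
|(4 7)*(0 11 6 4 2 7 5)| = |(0 11 6 4 5)(2 7)| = 10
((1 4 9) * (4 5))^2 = (1 4)(5 9)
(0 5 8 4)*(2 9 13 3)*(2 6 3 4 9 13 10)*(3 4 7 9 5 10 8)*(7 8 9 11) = (0 10 2 13 8 5 3 6 4)(7 11) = [10, 1, 13, 6, 0, 3, 4, 11, 5, 9, 2, 7, 12, 8]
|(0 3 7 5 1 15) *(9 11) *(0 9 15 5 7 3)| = 6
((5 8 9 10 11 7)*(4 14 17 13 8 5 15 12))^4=(4 8 7 14 9 15 17 10 12 13 11)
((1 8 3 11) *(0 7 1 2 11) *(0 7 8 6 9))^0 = ((0 8 3 7 1 6 9)(2 11))^0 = (11)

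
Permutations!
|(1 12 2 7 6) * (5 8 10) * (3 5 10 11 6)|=|(1 12 2 7 3 5 8 11 6)|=9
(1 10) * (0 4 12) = [4, 10, 2, 3, 12, 5, 6, 7, 8, 9, 1, 11, 0] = (0 4 12)(1 10)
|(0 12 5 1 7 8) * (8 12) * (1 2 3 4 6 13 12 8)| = 28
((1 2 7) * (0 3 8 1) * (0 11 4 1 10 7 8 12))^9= ((0 3 12)(1 2 8 10 7 11 4))^9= (12)(1 8 7 4 2 10 11)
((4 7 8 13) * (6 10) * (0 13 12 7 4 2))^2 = ((0 13 2)(6 10)(7 8 12))^2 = (0 2 13)(7 12 8)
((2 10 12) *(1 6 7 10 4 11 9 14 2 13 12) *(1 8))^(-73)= (1 7 8 6 10)(2 11 14 4 9)(12 13)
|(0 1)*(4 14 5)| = |(0 1)(4 14 5)| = 6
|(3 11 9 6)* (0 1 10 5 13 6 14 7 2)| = 12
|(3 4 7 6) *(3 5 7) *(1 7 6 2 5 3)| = 7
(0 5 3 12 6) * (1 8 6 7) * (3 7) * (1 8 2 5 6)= (0 6)(1 2 5 7 8)(3 12)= [6, 2, 5, 12, 4, 7, 0, 8, 1, 9, 10, 11, 3]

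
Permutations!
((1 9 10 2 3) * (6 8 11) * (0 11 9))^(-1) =((0 11 6 8 9 10 2 3 1))^(-1) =(0 1 3 2 10 9 8 6 11)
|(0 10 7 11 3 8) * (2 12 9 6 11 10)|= 8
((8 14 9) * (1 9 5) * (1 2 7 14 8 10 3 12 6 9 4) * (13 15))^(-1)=((1 4)(2 7 14 5)(3 12 6 9 10)(13 15))^(-1)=(1 4)(2 5 14 7)(3 10 9 6 12)(13 15)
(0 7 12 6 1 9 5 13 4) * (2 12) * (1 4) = (0 7 2 12 6 4)(1 9 5 13) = [7, 9, 12, 3, 0, 13, 4, 2, 8, 5, 10, 11, 6, 1]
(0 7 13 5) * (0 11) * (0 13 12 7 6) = [6, 1, 2, 3, 4, 11, 0, 12, 8, 9, 10, 13, 7, 5] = (0 6)(5 11 13)(7 12)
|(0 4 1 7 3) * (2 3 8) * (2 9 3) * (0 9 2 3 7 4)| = 10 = |(1 4)(2 3 9 7 8)|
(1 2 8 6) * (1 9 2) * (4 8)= (2 4 8 6 9)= [0, 1, 4, 3, 8, 5, 9, 7, 6, 2]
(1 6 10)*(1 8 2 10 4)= (1 6 4)(2 10 8)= [0, 6, 10, 3, 1, 5, 4, 7, 2, 9, 8]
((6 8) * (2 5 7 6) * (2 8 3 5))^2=(8)(3 7)(5 6)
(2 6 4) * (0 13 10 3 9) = (0 13 10 3 9)(2 6 4) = [13, 1, 6, 9, 2, 5, 4, 7, 8, 0, 3, 11, 12, 10]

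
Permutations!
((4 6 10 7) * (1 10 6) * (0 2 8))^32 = (10)(0 8 2)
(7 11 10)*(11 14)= (7 14 11 10)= [0, 1, 2, 3, 4, 5, 6, 14, 8, 9, 7, 10, 12, 13, 11]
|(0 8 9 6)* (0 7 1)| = 6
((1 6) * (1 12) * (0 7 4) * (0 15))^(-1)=(0 15 4 7)(1 12 6)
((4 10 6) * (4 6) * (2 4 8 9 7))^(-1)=((2 4 10 8 9 7))^(-1)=(2 7 9 8 10 4)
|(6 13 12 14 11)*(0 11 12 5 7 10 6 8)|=30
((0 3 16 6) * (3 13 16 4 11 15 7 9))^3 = (0 6 16 13)(3 15)(4 7)(9 11)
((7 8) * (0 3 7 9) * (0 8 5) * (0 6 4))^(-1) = ((0 3 7 5 6 4)(8 9))^(-1) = (0 4 6 5 7 3)(8 9)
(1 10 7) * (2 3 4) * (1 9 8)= [0, 10, 3, 4, 2, 5, 6, 9, 1, 8, 7]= (1 10 7 9 8)(2 3 4)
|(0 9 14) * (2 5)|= 6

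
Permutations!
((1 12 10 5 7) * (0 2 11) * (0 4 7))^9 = (12)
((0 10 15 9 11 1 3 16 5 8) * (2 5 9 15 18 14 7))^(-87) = ((0 10 18 14 7 2 5 8)(1 3 16 9 11))^(-87) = (0 10 18 14 7 2 5 8)(1 9 3 11 16)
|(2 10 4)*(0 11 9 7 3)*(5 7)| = 6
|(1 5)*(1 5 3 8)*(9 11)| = 6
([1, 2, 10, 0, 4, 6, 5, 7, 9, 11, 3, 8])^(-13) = [2, 10, 3, 1, 4, 6, 5, 7, 11, 8, 0, 9]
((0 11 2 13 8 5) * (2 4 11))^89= (0 5 8 13 2)(4 11)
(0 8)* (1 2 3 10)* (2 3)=(0 8)(1 3 10)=[8, 3, 2, 10, 4, 5, 6, 7, 0, 9, 1]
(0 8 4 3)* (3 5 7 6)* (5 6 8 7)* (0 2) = (0 7 8 4 6 3 2) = [7, 1, 0, 2, 6, 5, 3, 8, 4]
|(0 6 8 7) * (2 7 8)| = 4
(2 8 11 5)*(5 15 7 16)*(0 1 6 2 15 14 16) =(0 1 6 2 8 11 14 16 5 15 7) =[1, 6, 8, 3, 4, 15, 2, 0, 11, 9, 10, 14, 12, 13, 16, 7, 5]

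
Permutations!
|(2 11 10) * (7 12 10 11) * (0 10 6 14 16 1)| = 9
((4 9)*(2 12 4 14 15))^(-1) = (2 15 14 9 4 12)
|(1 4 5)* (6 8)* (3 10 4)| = 10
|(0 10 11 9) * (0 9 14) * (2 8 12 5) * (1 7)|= 4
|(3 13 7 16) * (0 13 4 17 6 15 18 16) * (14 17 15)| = 15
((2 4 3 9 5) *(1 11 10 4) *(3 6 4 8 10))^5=((1 11 3 9 5 2)(4 6)(8 10))^5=(1 2 5 9 3 11)(4 6)(8 10)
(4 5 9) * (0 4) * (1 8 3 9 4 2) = (0 2 1 8 3 9)(4 5) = [2, 8, 1, 9, 5, 4, 6, 7, 3, 0]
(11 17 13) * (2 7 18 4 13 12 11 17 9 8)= (2 7 18 4 13 17 12 11 9 8)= [0, 1, 7, 3, 13, 5, 6, 18, 2, 8, 10, 9, 11, 17, 14, 15, 16, 12, 4]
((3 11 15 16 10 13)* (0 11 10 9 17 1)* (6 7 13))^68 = ((0 11 15 16 9 17 1)(3 10 6 7 13))^68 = (0 17 16 11 1 9 15)(3 7 10 13 6)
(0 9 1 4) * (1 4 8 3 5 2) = (0 9 4)(1 8 3 5 2) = [9, 8, 1, 5, 0, 2, 6, 7, 3, 4]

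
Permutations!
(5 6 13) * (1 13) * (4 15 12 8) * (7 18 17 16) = [0, 13, 2, 3, 15, 6, 1, 18, 4, 9, 10, 11, 8, 5, 14, 12, 7, 16, 17] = (1 13 5 6)(4 15 12 8)(7 18 17 16)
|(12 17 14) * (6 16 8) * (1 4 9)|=|(1 4 9)(6 16 8)(12 17 14)|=3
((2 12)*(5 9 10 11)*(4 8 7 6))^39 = ((2 12)(4 8 7 6)(5 9 10 11))^39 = (2 12)(4 6 7 8)(5 11 10 9)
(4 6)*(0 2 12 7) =(0 2 12 7)(4 6) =[2, 1, 12, 3, 6, 5, 4, 0, 8, 9, 10, 11, 7]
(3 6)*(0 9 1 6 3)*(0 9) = (1 6 9) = [0, 6, 2, 3, 4, 5, 9, 7, 8, 1]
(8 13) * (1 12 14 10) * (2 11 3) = (1 12 14 10)(2 11 3)(8 13) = [0, 12, 11, 2, 4, 5, 6, 7, 13, 9, 1, 3, 14, 8, 10]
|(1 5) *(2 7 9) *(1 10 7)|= 6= |(1 5 10 7 9 2)|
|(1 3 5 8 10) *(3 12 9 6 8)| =6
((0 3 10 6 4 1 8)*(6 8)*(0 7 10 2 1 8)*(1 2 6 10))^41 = ((0 3 6 4 8 7 1 10))^41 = (0 3 6 4 8 7 1 10)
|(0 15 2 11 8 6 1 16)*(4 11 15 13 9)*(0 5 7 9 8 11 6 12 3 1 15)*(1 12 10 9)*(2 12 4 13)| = 20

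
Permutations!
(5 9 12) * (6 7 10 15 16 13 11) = (5 9 12)(6 7 10 15 16 13 11) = [0, 1, 2, 3, 4, 9, 7, 10, 8, 12, 15, 6, 5, 11, 14, 16, 13]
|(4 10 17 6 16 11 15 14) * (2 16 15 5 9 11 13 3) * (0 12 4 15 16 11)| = 26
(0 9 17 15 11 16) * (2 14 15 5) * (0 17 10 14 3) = (0 9 10 14 15 11 16 17 5 2 3) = [9, 1, 3, 0, 4, 2, 6, 7, 8, 10, 14, 16, 12, 13, 15, 11, 17, 5]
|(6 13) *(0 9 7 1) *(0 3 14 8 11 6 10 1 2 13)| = |(0 9 7 2 13 10 1 3 14 8 11 6)| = 12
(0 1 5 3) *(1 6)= (0 6 1 5 3)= [6, 5, 2, 0, 4, 3, 1]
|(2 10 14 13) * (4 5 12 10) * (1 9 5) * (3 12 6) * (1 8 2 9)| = |(2 4 8)(3 12 10 14 13 9 5 6)| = 24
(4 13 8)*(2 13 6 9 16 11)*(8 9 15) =[0, 1, 13, 3, 6, 5, 15, 7, 4, 16, 10, 2, 12, 9, 14, 8, 11] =(2 13 9 16 11)(4 6 15 8)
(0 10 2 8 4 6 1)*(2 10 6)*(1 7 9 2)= (10)(0 6 7 9 2 8 4 1)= [6, 0, 8, 3, 1, 5, 7, 9, 4, 2, 10]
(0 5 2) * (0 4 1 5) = [0, 5, 4, 3, 1, 2] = (1 5 2 4)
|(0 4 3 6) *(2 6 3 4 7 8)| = 5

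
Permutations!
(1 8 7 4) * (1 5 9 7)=(1 8)(4 5 9 7)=[0, 8, 2, 3, 5, 9, 6, 4, 1, 7]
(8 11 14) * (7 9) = (7 9)(8 11 14) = [0, 1, 2, 3, 4, 5, 6, 9, 11, 7, 10, 14, 12, 13, 8]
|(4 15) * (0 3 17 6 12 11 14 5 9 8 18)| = 22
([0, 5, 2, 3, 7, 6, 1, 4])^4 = [0, 5, 2, 3, 4, 6, 1, 7]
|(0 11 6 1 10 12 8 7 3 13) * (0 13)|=9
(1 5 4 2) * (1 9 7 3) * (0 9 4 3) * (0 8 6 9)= (1 5 3)(2 4)(6 9 7 8)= [0, 5, 4, 1, 2, 3, 9, 8, 6, 7]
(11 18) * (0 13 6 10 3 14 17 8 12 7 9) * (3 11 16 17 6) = (0 13 3 14 6 10 11 18 16 17 8 12 7 9) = [13, 1, 2, 14, 4, 5, 10, 9, 12, 0, 11, 18, 7, 3, 6, 15, 17, 8, 16]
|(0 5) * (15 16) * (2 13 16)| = 4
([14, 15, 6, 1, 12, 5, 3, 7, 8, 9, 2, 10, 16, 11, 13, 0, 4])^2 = (0 13 10 6 1)(2 3 15 14 11)(4 16 12)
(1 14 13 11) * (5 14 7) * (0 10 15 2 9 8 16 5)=[10, 7, 9, 3, 4, 14, 6, 0, 16, 8, 15, 1, 12, 11, 13, 2, 5]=(0 10 15 2 9 8 16 5 14 13 11 1 7)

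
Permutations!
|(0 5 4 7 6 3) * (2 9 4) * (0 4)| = |(0 5 2 9)(3 4 7 6)| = 4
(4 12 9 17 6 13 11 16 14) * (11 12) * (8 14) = (4 11 16 8 14)(6 13 12 9 17) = [0, 1, 2, 3, 11, 5, 13, 7, 14, 17, 10, 16, 9, 12, 4, 15, 8, 6]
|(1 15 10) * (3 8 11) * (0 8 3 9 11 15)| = |(0 8 15 10 1)(9 11)| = 10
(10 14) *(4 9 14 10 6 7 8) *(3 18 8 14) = (3 18 8 4 9)(6 7 14) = [0, 1, 2, 18, 9, 5, 7, 14, 4, 3, 10, 11, 12, 13, 6, 15, 16, 17, 8]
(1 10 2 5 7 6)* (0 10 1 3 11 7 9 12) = [10, 1, 5, 11, 4, 9, 3, 6, 8, 12, 2, 7, 0] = (0 10 2 5 9 12)(3 11 7 6)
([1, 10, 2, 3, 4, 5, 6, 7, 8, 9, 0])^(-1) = [10, 0, 2, 3, 4, 5, 6, 7, 8, 9, 1]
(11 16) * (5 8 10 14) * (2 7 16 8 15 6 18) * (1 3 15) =(1 3 15 6 18 2 7 16 11 8 10 14 5) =[0, 3, 7, 15, 4, 1, 18, 16, 10, 9, 14, 8, 12, 13, 5, 6, 11, 17, 2]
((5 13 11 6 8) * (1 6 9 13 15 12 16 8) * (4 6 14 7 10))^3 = (1 10)(4 14)(5 16 15 8 12)(6 7) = ((1 14 7 10 4 6)(5 15 12 16 8)(9 13 11))^3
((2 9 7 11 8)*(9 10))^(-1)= (2 8 11 7 9 10)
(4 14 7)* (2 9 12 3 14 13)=(2 9 12 3 14 7 4 13)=[0, 1, 9, 14, 13, 5, 6, 4, 8, 12, 10, 11, 3, 2, 7]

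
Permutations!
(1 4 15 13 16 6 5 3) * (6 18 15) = (1 4 6 5 3)(13 16 18 15) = [0, 4, 2, 1, 6, 3, 5, 7, 8, 9, 10, 11, 12, 16, 14, 13, 18, 17, 15]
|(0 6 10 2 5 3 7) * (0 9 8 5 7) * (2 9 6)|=|(0 2 7 6 10 9 8 5 3)|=9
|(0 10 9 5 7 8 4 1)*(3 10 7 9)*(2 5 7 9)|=6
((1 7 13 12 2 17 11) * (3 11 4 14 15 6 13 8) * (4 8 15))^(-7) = ((1 7 15 6 13 12 2 17 8 3 11)(4 14))^(-7) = (1 13 8 7 12 3 15 2 11 6 17)(4 14)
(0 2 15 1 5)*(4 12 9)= [2, 5, 15, 3, 12, 0, 6, 7, 8, 4, 10, 11, 9, 13, 14, 1]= (0 2 15 1 5)(4 12 9)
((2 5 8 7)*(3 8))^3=(2 8 5 7 3)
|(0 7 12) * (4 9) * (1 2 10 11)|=12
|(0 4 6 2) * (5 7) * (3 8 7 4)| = |(0 3 8 7 5 4 6 2)| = 8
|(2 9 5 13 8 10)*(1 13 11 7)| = 9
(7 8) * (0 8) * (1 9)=(0 8 7)(1 9)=[8, 9, 2, 3, 4, 5, 6, 0, 7, 1]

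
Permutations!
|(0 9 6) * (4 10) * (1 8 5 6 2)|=14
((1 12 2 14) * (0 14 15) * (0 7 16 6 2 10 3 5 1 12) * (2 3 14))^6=(0 3 7)(1 6 15)(2 5 16)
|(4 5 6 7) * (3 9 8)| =|(3 9 8)(4 5 6 7)| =12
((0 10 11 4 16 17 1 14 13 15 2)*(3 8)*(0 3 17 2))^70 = ((0 10 11 4 16 2 3 8 17 1 14 13 15))^70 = (0 2 14 11 8 15 16 1 10 3 13 4 17)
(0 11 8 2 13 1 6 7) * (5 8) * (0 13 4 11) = (1 6 7 13)(2 4 11 5 8) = [0, 6, 4, 3, 11, 8, 7, 13, 2, 9, 10, 5, 12, 1]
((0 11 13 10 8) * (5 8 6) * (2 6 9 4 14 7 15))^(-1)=(0 8 5 6 2 15 7 14 4 9 10 13 11)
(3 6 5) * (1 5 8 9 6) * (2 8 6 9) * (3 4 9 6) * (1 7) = [0, 5, 8, 7, 9, 4, 3, 1, 2, 6] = (1 5 4 9 6 3 7)(2 8)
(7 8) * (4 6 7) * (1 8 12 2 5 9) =(1 8 4 6 7 12 2 5 9) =[0, 8, 5, 3, 6, 9, 7, 12, 4, 1, 10, 11, 2]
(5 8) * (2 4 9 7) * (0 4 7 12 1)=(0 4 9 12 1)(2 7)(5 8)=[4, 0, 7, 3, 9, 8, 6, 2, 5, 12, 10, 11, 1]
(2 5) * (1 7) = (1 7)(2 5) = [0, 7, 5, 3, 4, 2, 6, 1]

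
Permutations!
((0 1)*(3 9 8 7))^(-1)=((0 1)(3 9 8 7))^(-1)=(0 1)(3 7 8 9)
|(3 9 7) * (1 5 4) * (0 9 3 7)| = |(0 9)(1 5 4)| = 6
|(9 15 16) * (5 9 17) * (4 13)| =|(4 13)(5 9 15 16 17)| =10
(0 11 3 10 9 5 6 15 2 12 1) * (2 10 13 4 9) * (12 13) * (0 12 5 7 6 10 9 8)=[11, 12, 13, 5, 8, 10, 15, 6, 0, 7, 2, 3, 1, 4, 14, 9]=(0 11 3 5 10 2 13 4 8)(1 12)(6 15 9 7)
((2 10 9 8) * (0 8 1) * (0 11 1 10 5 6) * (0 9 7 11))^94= ((0 8 2 5 6 9 10 7 11 1))^94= (0 6 11 2 10)(1 5 7 8 9)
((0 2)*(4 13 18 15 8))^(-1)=((0 2)(4 13 18 15 8))^(-1)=(0 2)(4 8 15 18 13)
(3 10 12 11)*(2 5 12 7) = (2 5 12 11 3 10 7) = [0, 1, 5, 10, 4, 12, 6, 2, 8, 9, 7, 3, 11]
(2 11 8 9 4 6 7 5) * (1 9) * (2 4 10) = (1 9 10 2 11 8)(4 6 7 5) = [0, 9, 11, 3, 6, 4, 7, 5, 1, 10, 2, 8]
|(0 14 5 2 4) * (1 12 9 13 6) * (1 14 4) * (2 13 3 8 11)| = 28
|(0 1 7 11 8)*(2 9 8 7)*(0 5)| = |(0 1 2 9 8 5)(7 11)| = 6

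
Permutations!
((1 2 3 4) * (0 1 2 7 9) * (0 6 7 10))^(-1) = (0 10 1)(2 4 3)(6 9 7)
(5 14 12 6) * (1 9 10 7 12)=(1 9 10 7 12 6 5 14)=[0, 9, 2, 3, 4, 14, 5, 12, 8, 10, 7, 11, 6, 13, 1]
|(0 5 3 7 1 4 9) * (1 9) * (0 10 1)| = 8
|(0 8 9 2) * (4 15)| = |(0 8 9 2)(4 15)| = 4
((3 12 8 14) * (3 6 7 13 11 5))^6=((3 12 8 14 6 7 13 11 5))^6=(3 13 14)(5 7 8)(6 12 11)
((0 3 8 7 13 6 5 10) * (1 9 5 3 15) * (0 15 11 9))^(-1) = (0 1 15 10 5 9 11)(3 6 13 7 8)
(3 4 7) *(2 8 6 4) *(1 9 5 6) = (1 9 5 6 4 7 3 2 8) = [0, 9, 8, 2, 7, 6, 4, 3, 1, 5]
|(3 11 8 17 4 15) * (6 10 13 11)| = 9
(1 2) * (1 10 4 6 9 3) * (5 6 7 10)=[0, 2, 5, 1, 7, 6, 9, 10, 8, 3, 4]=(1 2 5 6 9 3)(4 7 10)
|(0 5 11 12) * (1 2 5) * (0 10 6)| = 8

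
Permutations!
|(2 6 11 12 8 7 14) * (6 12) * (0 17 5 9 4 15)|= |(0 17 5 9 4 15)(2 12 8 7 14)(6 11)|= 30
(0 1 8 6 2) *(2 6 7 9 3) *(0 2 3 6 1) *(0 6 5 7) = [6, 8, 2, 3, 4, 7, 1, 9, 0, 5] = (0 6 1 8)(5 7 9)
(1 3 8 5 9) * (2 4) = (1 3 8 5 9)(2 4) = [0, 3, 4, 8, 2, 9, 6, 7, 5, 1]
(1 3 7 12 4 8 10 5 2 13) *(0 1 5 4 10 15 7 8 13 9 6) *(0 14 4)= (0 1 3 8 15 7 12 10)(2 9 6 14 4 13 5)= [1, 3, 9, 8, 13, 2, 14, 12, 15, 6, 0, 11, 10, 5, 4, 7]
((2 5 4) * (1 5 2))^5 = ((1 5 4))^5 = (1 4 5)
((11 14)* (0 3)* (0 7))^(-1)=((0 3 7)(11 14))^(-1)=(0 7 3)(11 14)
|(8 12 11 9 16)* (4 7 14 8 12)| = |(4 7 14 8)(9 16 12 11)| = 4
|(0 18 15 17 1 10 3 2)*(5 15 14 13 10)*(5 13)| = 11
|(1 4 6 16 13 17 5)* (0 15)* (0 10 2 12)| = |(0 15 10 2 12)(1 4 6 16 13 17 5)| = 35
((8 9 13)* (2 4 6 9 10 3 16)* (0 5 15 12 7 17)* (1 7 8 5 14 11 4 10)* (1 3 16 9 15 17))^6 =(0 12 17 15 5 6 13 4 9 11 3 14 8)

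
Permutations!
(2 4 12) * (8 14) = [0, 1, 4, 3, 12, 5, 6, 7, 14, 9, 10, 11, 2, 13, 8] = (2 4 12)(8 14)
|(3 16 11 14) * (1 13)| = |(1 13)(3 16 11 14)| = 4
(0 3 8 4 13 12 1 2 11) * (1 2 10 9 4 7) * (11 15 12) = (0 3 8 7 1 10 9 4 13 11)(2 15 12) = [3, 10, 15, 8, 13, 5, 6, 1, 7, 4, 9, 0, 2, 11, 14, 12]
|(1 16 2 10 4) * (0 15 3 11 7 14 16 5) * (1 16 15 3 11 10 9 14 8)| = 14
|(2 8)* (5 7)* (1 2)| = |(1 2 8)(5 7)| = 6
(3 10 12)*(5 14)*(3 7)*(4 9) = (3 10 12 7)(4 9)(5 14) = [0, 1, 2, 10, 9, 14, 6, 3, 8, 4, 12, 11, 7, 13, 5]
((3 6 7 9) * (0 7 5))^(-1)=((0 7 9 3 6 5))^(-1)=(0 5 6 3 9 7)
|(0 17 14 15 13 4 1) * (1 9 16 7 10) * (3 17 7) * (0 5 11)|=24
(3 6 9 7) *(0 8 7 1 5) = (0 8 7 3 6 9 1 5) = [8, 5, 2, 6, 4, 0, 9, 3, 7, 1]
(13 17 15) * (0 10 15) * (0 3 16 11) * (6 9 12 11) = (0 10 15 13 17 3 16 6 9 12 11) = [10, 1, 2, 16, 4, 5, 9, 7, 8, 12, 15, 0, 11, 17, 14, 13, 6, 3]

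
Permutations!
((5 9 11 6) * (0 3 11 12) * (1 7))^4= (0 5 3 9 11 12 6)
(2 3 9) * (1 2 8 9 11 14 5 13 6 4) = (1 2 3 11 14 5 13 6 4)(8 9) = [0, 2, 3, 11, 1, 13, 4, 7, 9, 8, 10, 14, 12, 6, 5]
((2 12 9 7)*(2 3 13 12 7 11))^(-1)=(2 11 9 12 13 3 7)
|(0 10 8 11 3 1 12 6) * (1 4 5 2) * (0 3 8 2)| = 18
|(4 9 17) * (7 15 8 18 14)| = 15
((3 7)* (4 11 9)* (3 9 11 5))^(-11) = (11)(3 5 4 9 7)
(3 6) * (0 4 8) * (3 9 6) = (0 4 8)(6 9) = [4, 1, 2, 3, 8, 5, 9, 7, 0, 6]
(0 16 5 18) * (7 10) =(0 16 5 18)(7 10) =[16, 1, 2, 3, 4, 18, 6, 10, 8, 9, 7, 11, 12, 13, 14, 15, 5, 17, 0]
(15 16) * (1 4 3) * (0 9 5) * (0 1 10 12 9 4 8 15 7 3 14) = [4, 8, 2, 10, 14, 1, 6, 3, 15, 5, 12, 11, 9, 13, 0, 16, 7] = (0 4 14)(1 8 15 16 7 3 10 12 9 5)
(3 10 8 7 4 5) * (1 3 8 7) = (1 3 10 7 4 5 8) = [0, 3, 2, 10, 5, 8, 6, 4, 1, 9, 7]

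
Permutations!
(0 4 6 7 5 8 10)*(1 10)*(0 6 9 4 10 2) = (0 10 6 7 5 8 1 2)(4 9) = [10, 2, 0, 3, 9, 8, 7, 5, 1, 4, 6]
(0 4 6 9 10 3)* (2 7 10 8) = (0 4 6 9 8 2 7 10 3) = [4, 1, 7, 0, 6, 5, 9, 10, 2, 8, 3]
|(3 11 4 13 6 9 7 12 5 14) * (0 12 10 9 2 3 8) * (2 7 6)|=20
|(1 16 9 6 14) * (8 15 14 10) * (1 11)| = |(1 16 9 6 10 8 15 14 11)| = 9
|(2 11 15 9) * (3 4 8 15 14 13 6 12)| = |(2 11 14 13 6 12 3 4 8 15 9)| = 11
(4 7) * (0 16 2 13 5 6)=(0 16 2 13 5 6)(4 7)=[16, 1, 13, 3, 7, 6, 0, 4, 8, 9, 10, 11, 12, 5, 14, 15, 2]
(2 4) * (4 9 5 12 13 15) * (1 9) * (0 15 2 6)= (0 15 4 6)(1 9 5 12 13 2)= [15, 9, 1, 3, 6, 12, 0, 7, 8, 5, 10, 11, 13, 2, 14, 4]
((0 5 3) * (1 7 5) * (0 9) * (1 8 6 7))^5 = (0 3 7 8 9 5 6)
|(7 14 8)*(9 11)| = 6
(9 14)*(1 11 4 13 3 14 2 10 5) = [0, 11, 10, 14, 13, 1, 6, 7, 8, 2, 5, 4, 12, 3, 9] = (1 11 4 13 3 14 9 2 10 5)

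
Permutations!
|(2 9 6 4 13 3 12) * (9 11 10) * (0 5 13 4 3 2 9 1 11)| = 12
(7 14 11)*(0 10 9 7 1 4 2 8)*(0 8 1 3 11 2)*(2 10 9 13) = [9, 4, 1, 11, 0, 5, 6, 14, 8, 7, 13, 3, 12, 2, 10] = (0 9 7 14 10 13 2 1 4)(3 11)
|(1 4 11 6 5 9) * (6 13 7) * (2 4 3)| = |(1 3 2 4 11 13 7 6 5 9)| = 10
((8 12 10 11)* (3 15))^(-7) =((3 15)(8 12 10 11))^(-7) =(3 15)(8 12 10 11)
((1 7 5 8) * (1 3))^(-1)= ((1 7 5 8 3))^(-1)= (1 3 8 5 7)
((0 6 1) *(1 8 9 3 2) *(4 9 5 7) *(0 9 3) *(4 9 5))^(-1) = ((0 6 8 4 3 2 1 5 7 9))^(-1) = (0 9 7 5 1 2 3 4 8 6)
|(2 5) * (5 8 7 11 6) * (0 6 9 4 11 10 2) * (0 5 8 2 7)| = |(0 6 8)(4 11 9)(7 10)| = 6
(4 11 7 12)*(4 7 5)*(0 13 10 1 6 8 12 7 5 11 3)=(0 13 10 1 6 8 12 5 4 3)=[13, 6, 2, 0, 3, 4, 8, 7, 12, 9, 1, 11, 5, 10]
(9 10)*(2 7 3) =[0, 1, 7, 2, 4, 5, 6, 3, 8, 10, 9] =(2 7 3)(9 10)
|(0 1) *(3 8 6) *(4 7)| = |(0 1)(3 8 6)(4 7)| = 6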